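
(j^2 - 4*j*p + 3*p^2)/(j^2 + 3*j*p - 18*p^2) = (j - p)/(j + 6*p)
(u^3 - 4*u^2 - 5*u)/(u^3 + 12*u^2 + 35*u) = (u^2 - 4*u - 5)/(u^2 + 12*u + 35)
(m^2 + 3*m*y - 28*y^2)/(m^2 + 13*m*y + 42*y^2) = (m - 4*y)/(m + 6*y)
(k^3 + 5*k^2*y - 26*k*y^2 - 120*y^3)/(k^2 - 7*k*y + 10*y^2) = (-k^2 - 10*k*y - 24*y^2)/(-k + 2*y)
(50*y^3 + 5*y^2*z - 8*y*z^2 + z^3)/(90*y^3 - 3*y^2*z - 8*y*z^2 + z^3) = (10*y^2 + 3*y*z - z^2)/(18*y^2 + 3*y*z - z^2)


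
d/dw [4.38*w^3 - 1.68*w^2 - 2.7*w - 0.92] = 13.14*w^2 - 3.36*w - 2.7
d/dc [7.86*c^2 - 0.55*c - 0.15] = 15.72*c - 0.55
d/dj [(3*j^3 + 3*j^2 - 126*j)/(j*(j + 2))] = 3*(j^2 + 4*j + 44)/(j^2 + 4*j + 4)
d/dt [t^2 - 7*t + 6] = 2*t - 7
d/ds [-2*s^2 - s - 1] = -4*s - 1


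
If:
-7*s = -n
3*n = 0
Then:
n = 0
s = 0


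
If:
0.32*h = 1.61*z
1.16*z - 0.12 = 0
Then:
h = 0.52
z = 0.10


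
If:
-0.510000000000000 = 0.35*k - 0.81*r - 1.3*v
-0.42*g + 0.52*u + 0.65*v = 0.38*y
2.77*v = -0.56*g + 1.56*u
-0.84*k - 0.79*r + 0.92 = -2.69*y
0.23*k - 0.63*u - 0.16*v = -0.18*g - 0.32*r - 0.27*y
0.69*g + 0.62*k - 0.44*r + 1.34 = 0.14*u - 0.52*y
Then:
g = -0.35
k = -1.09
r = 0.46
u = -0.45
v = -0.18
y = -0.55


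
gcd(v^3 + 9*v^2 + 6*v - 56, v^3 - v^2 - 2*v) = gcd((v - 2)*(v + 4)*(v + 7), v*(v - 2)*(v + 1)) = v - 2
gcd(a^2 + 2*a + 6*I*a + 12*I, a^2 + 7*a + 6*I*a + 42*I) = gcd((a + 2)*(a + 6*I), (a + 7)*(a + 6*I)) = a + 6*I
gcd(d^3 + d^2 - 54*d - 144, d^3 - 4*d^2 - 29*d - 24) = d^2 - 5*d - 24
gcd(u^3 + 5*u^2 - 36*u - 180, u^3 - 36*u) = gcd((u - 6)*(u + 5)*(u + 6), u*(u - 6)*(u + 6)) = u^2 - 36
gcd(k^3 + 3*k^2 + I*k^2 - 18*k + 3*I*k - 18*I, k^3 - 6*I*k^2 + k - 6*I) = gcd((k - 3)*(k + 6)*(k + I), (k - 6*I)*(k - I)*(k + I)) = k + I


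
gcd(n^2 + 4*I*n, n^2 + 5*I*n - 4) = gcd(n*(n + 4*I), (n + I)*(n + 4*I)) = n + 4*I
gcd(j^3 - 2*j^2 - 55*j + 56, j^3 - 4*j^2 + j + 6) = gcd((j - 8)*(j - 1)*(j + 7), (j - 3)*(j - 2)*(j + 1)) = 1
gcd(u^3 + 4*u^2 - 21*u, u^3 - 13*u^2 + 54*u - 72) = u - 3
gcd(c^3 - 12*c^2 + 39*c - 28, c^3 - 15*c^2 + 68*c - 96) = c - 4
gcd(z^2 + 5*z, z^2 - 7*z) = z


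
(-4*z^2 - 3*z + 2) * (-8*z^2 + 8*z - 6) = 32*z^4 - 8*z^3 - 16*z^2 + 34*z - 12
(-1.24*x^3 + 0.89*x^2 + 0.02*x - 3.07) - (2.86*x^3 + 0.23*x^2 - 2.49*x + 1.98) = -4.1*x^3 + 0.66*x^2 + 2.51*x - 5.05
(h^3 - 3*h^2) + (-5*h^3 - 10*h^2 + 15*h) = -4*h^3 - 13*h^2 + 15*h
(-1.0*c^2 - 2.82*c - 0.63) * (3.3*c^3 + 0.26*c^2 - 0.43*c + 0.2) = -3.3*c^5 - 9.566*c^4 - 2.3822*c^3 + 0.8488*c^2 - 0.2931*c - 0.126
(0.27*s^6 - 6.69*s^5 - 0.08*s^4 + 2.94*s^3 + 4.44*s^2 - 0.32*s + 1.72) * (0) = 0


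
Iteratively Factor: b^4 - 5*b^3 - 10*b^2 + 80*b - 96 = (b + 4)*(b^3 - 9*b^2 + 26*b - 24) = (b - 3)*(b + 4)*(b^2 - 6*b + 8) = (b - 4)*(b - 3)*(b + 4)*(b - 2)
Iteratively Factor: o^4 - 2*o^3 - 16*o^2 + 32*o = (o - 4)*(o^3 + 2*o^2 - 8*o) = o*(o - 4)*(o^2 + 2*o - 8) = o*(o - 4)*(o + 4)*(o - 2)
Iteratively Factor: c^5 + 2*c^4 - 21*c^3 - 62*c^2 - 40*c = (c + 2)*(c^4 - 21*c^2 - 20*c) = c*(c + 2)*(c^3 - 21*c - 20) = c*(c - 5)*(c + 2)*(c^2 + 5*c + 4) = c*(c - 5)*(c + 1)*(c + 2)*(c + 4)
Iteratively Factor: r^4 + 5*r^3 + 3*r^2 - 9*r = (r + 3)*(r^3 + 2*r^2 - 3*r) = (r + 3)^2*(r^2 - r) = (r - 1)*(r + 3)^2*(r)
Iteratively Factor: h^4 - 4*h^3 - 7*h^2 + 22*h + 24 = (h + 1)*(h^3 - 5*h^2 - 2*h + 24) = (h + 1)*(h + 2)*(h^2 - 7*h + 12) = (h - 4)*(h + 1)*(h + 2)*(h - 3)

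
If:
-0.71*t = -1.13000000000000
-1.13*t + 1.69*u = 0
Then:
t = 1.59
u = 1.06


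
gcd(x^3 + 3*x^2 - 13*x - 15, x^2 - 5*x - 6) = x + 1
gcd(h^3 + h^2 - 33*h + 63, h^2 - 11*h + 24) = h - 3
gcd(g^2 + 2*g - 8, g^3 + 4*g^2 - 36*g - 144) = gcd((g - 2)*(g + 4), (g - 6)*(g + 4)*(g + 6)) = g + 4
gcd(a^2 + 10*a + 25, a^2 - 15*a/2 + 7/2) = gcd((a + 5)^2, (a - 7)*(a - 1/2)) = 1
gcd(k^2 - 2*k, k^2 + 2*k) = k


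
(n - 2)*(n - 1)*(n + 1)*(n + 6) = n^4 + 4*n^3 - 13*n^2 - 4*n + 12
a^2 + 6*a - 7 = (a - 1)*(a + 7)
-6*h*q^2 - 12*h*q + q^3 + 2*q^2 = q*(-6*h + q)*(q + 2)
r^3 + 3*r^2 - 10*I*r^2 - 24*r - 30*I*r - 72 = (r + 3)*(r - 6*I)*(r - 4*I)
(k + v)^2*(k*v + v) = k^3*v + 2*k^2*v^2 + k^2*v + k*v^3 + 2*k*v^2 + v^3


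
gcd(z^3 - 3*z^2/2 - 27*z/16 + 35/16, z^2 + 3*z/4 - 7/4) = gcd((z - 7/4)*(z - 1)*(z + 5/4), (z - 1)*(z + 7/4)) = z - 1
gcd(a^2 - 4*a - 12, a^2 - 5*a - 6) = a - 6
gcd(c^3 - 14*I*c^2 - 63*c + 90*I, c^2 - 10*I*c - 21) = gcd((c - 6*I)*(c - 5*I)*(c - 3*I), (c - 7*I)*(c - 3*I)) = c - 3*I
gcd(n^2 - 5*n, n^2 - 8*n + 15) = n - 5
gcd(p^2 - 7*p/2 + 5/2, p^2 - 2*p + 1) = p - 1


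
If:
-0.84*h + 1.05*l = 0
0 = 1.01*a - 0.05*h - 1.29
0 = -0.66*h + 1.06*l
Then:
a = 1.28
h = 0.00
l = 0.00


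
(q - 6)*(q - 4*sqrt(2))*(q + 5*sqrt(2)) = q^3 - 6*q^2 + sqrt(2)*q^2 - 40*q - 6*sqrt(2)*q + 240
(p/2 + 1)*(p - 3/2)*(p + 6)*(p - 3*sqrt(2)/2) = p^4/2 - 3*sqrt(2)*p^3/4 + 13*p^3/4 - 39*sqrt(2)*p^2/8 - 9*p + 27*sqrt(2)/2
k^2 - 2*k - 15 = (k - 5)*(k + 3)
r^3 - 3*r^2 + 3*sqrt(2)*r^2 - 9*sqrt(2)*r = r*(r - 3)*(r + 3*sqrt(2))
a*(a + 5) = a^2 + 5*a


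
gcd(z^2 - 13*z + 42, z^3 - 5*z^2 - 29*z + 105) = z - 7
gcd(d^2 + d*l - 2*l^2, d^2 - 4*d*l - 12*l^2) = d + 2*l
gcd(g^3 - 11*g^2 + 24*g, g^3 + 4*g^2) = g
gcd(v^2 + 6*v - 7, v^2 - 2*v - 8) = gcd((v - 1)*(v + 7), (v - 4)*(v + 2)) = 1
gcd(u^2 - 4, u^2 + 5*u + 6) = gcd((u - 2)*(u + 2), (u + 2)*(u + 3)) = u + 2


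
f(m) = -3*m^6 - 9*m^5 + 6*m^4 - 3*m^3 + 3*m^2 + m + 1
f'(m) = -18*m^5 - 45*m^4 + 24*m^3 - 9*m^2 + 6*m + 1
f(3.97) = -19265.87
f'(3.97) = -27544.69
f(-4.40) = -4367.39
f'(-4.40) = 10574.43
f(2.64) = -1909.00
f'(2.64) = -4098.48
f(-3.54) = 209.79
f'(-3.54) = 1742.10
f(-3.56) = 173.90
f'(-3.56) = 1847.38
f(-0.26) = 1.03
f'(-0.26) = -1.77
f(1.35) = -38.15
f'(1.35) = -178.43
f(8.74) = -1762919.77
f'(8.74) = -1165161.42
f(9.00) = -2088332.00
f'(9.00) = -1341305.00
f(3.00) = -3938.00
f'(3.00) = -7433.00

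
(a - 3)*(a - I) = a^2 - 3*a - I*a + 3*I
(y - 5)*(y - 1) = y^2 - 6*y + 5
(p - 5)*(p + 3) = p^2 - 2*p - 15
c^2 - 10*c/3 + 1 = (c - 3)*(c - 1/3)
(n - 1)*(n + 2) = n^2 + n - 2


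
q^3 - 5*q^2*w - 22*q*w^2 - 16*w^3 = (q - 8*w)*(q + w)*(q + 2*w)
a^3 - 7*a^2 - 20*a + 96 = (a - 8)*(a - 3)*(a + 4)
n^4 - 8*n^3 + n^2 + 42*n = n*(n - 7)*(n - 3)*(n + 2)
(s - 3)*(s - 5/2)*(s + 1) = s^3 - 9*s^2/2 + 2*s + 15/2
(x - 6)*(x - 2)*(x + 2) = x^3 - 6*x^2 - 4*x + 24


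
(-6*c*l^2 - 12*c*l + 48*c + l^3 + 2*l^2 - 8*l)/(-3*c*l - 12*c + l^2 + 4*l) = (6*c*l - 12*c - l^2 + 2*l)/(3*c - l)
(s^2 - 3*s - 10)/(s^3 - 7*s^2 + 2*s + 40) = 1/(s - 4)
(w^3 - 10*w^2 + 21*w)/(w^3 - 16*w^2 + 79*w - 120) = w*(w - 7)/(w^2 - 13*w + 40)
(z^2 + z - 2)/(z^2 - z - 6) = (z - 1)/(z - 3)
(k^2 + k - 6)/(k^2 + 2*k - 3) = (k - 2)/(k - 1)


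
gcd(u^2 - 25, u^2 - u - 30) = u + 5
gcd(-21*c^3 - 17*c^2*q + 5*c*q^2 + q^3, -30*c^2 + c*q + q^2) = 1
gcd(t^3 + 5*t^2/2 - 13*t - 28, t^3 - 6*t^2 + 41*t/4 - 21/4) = t - 7/2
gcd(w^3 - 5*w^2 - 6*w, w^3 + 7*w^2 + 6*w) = w^2 + w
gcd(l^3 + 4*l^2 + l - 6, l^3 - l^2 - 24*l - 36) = l^2 + 5*l + 6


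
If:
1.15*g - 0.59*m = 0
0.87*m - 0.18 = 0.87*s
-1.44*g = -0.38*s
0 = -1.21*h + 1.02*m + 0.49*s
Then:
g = -0.11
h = -0.36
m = -0.22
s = -0.43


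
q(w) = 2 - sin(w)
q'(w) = -cos(w)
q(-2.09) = 2.87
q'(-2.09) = 0.50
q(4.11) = 2.82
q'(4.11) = 0.57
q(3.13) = 1.99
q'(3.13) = 1.00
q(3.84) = 2.64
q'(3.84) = 0.77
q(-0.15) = 2.15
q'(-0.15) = -0.99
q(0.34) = 1.67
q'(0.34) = -0.94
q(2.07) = 1.12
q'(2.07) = 0.48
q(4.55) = 2.99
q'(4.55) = 0.16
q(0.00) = 2.00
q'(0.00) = -1.00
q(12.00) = 2.54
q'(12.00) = -0.84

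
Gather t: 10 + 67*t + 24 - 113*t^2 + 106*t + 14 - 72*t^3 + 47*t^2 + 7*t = -72*t^3 - 66*t^2 + 180*t + 48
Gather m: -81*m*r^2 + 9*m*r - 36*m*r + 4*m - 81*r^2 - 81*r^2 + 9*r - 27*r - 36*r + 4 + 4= m*(-81*r^2 - 27*r + 4) - 162*r^2 - 54*r + 8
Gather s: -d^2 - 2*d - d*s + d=-d^2 - d*s - d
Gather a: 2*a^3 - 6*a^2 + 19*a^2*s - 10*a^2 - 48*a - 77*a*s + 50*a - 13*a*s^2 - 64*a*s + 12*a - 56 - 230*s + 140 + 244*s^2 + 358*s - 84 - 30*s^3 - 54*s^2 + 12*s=2*a^3 + a^2*(19*s - 16) + a*(-13*s^2 - 141*s + 14) - 30*s^3 + 190*s^2 + 140*s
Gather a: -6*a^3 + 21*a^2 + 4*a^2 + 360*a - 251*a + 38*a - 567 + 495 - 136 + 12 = -6*a^3 + 25*a^2 + 147*a - 196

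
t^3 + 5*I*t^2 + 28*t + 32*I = (t - 4*I)*(t + I)*(t + 8*I)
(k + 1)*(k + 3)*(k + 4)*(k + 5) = k^4 + 13*k^3 + 59*k^2 + 107*k + 60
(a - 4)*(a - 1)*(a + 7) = a^3 + 2*a^2 - 31*a + 28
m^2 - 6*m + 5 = (m - 5)*(m - 1)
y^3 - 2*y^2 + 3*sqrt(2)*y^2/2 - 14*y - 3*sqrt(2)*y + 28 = (y - 2)*(y - 2*sqrt(2))*(y + 7*sqrt(2)/2)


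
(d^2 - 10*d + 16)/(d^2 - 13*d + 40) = (d - 2)/(d - 5)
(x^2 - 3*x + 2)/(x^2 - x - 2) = (x - 1)/(x + 1)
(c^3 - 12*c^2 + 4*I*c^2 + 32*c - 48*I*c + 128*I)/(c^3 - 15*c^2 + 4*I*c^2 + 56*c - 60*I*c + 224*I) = (c - 4)/(c - 7)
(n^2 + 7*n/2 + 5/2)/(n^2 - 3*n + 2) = (2*n^2 + 7*n + 5)/(2*(n^2 - 3*n + 2))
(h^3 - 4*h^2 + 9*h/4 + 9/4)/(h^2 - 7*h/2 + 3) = (2*h^2 - 5*h - 3)/(2*(h - 2))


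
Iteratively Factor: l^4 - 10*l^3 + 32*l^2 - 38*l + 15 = (l - 1)*(l^3 - 9*l^2 + 23*l - 15) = (l - 3)*(l - 1)*(l^2 - 6*l + 5) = (l - 3)*(l - 1)^2*(l - 5)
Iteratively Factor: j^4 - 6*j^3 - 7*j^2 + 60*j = (j - 5)*(j^3 - j^2 - 12*j) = j*(j - 5)*(j^2 - j - 12) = j*(j - 5)*(j + 3)*(j - 4)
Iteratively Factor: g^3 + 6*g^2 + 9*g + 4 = (g + 1)*(g^2 + 5*g + 4) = (g + 1)*(g + 4)*(g + 1)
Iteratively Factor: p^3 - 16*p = (p - 4)*(p^2 + 4*p) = (p - 4)*(p + 4)*(p)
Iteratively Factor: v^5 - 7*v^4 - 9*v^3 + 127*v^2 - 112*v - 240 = (v + 1)*(v^4 - 8*v^3 - v^2 + 128*v - 240) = (v + 1)*(v + 4)*(v^3 - 12*v^2 + 47*v - 60) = (v - 4)*(v + 1)*(v + 4)*(v^2 - 8*v + 15) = (v - 5)*(v - 4)*(v + 1)*(v + 4)*(v - 3)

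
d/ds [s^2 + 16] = 2*s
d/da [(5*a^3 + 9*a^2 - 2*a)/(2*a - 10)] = (5*a^3 - 33*a^2 - 45*a + 5)/(a^2 - 10*a + 25)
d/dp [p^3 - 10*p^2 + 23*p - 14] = 3*p^2 - 20*p + 23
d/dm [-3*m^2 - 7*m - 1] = -6*m - 7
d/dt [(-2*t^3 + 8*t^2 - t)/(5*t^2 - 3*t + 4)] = (-10*t^4 + 12*t^3 - 43*t^2 + 64*t - 4)/(25*t^4 - 30*t^3 + 49*t^2 - 24*t + 16)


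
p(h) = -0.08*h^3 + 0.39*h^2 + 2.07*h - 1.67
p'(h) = -0.24*h^2 + 0.78*h + 2.07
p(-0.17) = -2.01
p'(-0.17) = 1.93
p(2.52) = 4.74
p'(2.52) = 2.51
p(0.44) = -0.69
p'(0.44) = 2.37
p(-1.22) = -3.47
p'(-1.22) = 0.76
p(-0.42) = -2.46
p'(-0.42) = 1.70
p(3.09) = 6.09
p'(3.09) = 2.19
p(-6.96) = 29.79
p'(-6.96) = -14.98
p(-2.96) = -2.31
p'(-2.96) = -2.34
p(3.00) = 5.89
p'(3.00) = 2.25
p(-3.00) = -2.21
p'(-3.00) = -2.43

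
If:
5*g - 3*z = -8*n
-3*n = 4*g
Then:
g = -9*z/17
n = 12*z/17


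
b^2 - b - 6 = (b - 3)*(b + 2)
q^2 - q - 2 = (q - 2)*(q + 1)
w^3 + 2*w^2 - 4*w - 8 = (w - 2)*(w + 2)^2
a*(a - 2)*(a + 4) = a^3 + 2*a^2 - 8*a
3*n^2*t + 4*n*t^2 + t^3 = t*(n + t)*(3*n + t)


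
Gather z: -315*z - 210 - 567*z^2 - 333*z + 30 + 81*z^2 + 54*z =-486*z^2 - 594*z - 180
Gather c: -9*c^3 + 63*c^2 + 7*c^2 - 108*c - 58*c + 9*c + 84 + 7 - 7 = -9*c^3 + 70*c^2 - 157*c + 84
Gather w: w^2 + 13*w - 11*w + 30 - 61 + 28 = w^2 + 2*w - 3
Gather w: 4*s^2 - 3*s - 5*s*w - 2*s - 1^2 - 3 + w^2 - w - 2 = 4*s^2 - 5*s + w^2 + w*(-5*s - 1) - 6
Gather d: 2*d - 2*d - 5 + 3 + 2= 0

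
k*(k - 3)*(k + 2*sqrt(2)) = k^3 - 3*k^2 + 2*sqrt(2)*k^2 - 6*sqrt(2)*k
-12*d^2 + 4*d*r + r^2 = (-2*d + r)*(6*d + r)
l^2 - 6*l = l*(l - 6)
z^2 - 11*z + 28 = (z - 7)*(z - 4)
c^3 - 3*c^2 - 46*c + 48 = (c - 8)*(c - 1)*(c + 6)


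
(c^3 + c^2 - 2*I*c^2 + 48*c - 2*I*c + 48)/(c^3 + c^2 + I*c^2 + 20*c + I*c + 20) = (c^2 - 2*I*c + 48)/(c^2 + I*c + 20)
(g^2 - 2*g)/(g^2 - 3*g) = (g - 2)/(g - 3)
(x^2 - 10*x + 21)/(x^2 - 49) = (x - 3)/(x + 7)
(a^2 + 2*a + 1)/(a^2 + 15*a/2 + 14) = 2*(a^2 + 2*a + 1)/(2*a^2 + 15*a + 28)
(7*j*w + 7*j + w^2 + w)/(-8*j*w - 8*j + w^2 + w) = (7*j + w)/(-8*j + w)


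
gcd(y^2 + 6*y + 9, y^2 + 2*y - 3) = y + 3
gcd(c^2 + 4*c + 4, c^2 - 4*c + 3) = 1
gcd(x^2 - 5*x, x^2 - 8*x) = x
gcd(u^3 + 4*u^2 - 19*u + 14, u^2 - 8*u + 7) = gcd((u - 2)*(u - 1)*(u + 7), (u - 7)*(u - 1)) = u - 1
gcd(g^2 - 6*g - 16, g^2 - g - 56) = g - 8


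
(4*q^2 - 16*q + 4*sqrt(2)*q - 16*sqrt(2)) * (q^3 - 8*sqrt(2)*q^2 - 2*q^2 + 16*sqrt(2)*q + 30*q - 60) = 4*q^5 - 28*sqrt(2)*q^4 - 24*q^4 + 88*q^3 + 168*sqrt(2)*q^3 - 336*q^2 - 104*sqrt(2)*q^2 - 720*sqrt(2)*q + 448*q + 960*sqrt(2)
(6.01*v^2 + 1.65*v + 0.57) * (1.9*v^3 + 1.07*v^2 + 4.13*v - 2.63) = 11.419*v^5 + 9.5657*v^4 + 27.6698*v^3 - 8.3819*v^2 - 1.9854*v - 1.4991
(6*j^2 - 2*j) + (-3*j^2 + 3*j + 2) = 3*j^2 + j + 2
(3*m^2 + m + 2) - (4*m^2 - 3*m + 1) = -m^2 + 4*m + 1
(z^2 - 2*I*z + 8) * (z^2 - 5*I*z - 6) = z^4 - 7*I*z^3 - 8*z^2 - 28*I*z - 48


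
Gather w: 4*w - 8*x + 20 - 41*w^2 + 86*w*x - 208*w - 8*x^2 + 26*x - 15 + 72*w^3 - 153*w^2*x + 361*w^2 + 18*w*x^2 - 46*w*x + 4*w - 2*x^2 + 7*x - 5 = 72*w^3 + w^2*(320 - 153*x) + w*(18*x^2 + 40*x - 200) - 10*x^2 + 25*x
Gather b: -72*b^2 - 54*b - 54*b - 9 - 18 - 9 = -72*b^2 - 108*b - 36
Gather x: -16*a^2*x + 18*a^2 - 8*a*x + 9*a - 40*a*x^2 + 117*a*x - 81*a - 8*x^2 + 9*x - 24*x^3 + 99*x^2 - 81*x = 18*a^2 - 72*a - 24*x^3 + x^2*(91 - 40*a) + x*(-16*a^2 + 109*a - 72)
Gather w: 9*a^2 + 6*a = 9*a^2 + 6*a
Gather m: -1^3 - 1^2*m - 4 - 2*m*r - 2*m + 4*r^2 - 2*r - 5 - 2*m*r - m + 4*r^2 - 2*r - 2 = m*(-4*r - 4) + 8*r^2 - 4*r - 12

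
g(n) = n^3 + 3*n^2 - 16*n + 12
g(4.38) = 83.50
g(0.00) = 12.00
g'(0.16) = -14.96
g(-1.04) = 30.76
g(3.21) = 24.63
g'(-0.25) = -17.31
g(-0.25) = 16.17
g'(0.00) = -16.00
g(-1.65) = 42.08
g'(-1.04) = -19.00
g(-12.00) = -1092.00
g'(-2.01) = -15.94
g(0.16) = 9.52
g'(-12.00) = 344.00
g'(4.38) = 67.83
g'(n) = 3*n^2 + 6*n - 16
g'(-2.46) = -12.61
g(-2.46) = 54.63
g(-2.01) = 48.16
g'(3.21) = 34.17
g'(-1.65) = -17.73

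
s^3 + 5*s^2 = s^2*(s + 5)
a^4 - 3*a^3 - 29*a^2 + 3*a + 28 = (a - 7)*(a - 1)*(a + 1)*(a + 4)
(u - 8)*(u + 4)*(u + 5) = u^3 + u^2 - 52*u - 160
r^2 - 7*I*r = r*(r - 7*I)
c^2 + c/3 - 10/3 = (c - 5/3)*(c + 2)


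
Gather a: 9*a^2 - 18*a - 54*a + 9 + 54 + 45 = 9*a^2 - 72*a + 108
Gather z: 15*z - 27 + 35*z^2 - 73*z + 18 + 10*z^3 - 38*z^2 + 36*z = 10*z^3 - 3*z^2 - 22*z - 9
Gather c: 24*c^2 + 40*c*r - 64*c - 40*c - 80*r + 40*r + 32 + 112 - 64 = 24*c^2 + c*(40*r - 104) - 40*r + 80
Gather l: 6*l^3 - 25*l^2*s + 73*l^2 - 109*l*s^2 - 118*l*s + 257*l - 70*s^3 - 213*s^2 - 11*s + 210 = 6*l^3 + l^2*(73 - 25*s) + l*(-109*s^2 - 118*s + 257) - 70*s^3 - 213*s^2 - 11*s + 210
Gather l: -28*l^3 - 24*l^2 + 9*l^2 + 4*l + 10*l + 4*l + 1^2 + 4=-28*l^3 - 15*l^2 + 18*l + 5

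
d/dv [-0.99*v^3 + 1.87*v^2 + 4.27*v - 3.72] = -2.97*v^2 + 3.74*v + 4.27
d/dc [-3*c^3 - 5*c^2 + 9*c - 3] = -9*c^2 - 10*c + 9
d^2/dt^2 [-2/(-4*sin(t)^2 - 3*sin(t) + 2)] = 2*(-64*sin(t)^4 - 36*sin(t)^3 + 55*sin(t)^2 + 66*sin(t) + 34)/(3*sin(t) - 2*cos(2*t))^3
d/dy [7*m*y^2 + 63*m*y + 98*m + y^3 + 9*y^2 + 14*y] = 14*m*y + 63*m + 3*y^2 + 18*y + 14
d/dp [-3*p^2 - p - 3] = -6*p - 1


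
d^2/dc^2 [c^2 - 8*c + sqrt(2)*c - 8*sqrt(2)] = 2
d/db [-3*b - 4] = -3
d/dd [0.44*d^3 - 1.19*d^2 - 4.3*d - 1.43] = 1.32*d^2 - 2.38*d - 4.3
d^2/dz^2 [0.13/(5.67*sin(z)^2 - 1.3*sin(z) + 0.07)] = (-16.717428*sin(z)^4 + 2.87469*sin(z)^3 + 25.06283*sin(z)^2 - 5.76121*sin(z) + 0.336206)/(5.67*sin(z)^2 - 1.3*sin(z) + 0.07)^3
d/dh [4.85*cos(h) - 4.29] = -4.85*sin(h)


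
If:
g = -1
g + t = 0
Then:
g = -1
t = 1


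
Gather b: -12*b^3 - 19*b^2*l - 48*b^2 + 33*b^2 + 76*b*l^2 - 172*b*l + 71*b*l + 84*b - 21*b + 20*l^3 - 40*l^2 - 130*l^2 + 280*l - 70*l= -12*b^3 + b^2*(-19*l - 15) + b*(76*l^2 - 101*l + 63) + 20*l^3 - 170*l^2 + 210*l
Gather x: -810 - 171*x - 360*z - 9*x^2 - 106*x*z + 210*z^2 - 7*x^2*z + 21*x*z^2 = x^2*(-7*z - 9) + x*(21*z^2 - 106*z - 171) + 210*z^2 - 360*z - 810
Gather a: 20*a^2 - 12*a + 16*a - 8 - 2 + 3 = 20*a^2 + 4*a - 7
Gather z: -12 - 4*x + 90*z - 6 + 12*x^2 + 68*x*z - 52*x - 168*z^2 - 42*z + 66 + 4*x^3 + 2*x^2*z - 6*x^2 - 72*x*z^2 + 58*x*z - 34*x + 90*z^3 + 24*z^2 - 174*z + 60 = 4*x^3 + 6*x^2 - 90*x + 90*z^3 + z^2*(-72*x - 144) + z*(2*x^2 + 126*x - 126) + 108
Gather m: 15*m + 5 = 15*m + 5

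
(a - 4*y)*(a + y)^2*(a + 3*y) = a^4 + a^3*y - 13*a^2*y^2 - 25*a*y^3 - 12*y^4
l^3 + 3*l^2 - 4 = (l - 1)*(l + 2)^2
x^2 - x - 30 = (x - 6)*(x + 5)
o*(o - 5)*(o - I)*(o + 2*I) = o^4 - 5*o^3 + I*o^3 + 2*o^2 - 5*I*o^2 - 10*o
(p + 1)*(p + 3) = p^2 + 4*p + 3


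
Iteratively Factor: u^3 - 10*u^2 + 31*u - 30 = (u - 3)*(u^2 - 7*u + 10) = (u - 3)*(u - 2)*(u - 5)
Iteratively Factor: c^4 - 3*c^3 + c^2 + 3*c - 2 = (c - 2)*(c^3 - c^2 - c + 1) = (c - 2)*(c - 1)*(c^2 - 1) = (c - 2)*(c - 1)^2*(c + 1)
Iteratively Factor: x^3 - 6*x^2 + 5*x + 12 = (x - 3)*(x^2 - 3*x - 4) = (x - 3)*(x + 1)*(x - 4)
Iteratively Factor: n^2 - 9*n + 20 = (n - 4)*(n - 5)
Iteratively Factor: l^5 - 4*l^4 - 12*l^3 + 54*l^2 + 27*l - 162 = (l - 3)*(l^4 - l^3 - 15*l^2 + 9*l + 54) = (l - 3)*(l + 3)*(l^3 - 4*l^2 - 3*l + 18) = (l - 3)^2*(l + 3)*(l^2 - l - 6) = (l - 3)^3*(l + 3)*(l + 2)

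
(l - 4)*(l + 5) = l^2 + l - 20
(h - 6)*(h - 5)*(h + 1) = h^3 - 10*h^2 + 19*h + 30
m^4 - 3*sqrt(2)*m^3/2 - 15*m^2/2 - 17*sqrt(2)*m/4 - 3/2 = (m - 3*sqrt(2))*(m + sqrt(2)/2)^3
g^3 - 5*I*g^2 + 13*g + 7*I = (g - 7*I)*(g + I)^2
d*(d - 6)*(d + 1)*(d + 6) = d^4 + d^3 - 36*d^2 - 36*d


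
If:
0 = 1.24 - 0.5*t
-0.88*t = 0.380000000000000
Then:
No Solution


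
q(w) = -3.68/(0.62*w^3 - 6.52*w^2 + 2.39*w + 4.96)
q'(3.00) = -0.08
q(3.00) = 0.12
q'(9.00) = 0.05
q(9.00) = 0.07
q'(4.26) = -0.02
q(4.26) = 0.07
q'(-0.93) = 5.13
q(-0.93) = 1.08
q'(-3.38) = 0.02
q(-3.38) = 0.04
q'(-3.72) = 0.02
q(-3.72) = 0.03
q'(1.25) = -38.24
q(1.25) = 3.58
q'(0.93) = -7.17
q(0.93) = -1.80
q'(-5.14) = 0.01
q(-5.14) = 0.01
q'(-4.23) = 0.01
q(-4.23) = 0.02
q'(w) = -3.68*(-1.86*w^2 + 13.04*w - 2.39)/(0.62*w^3 - 6.52*w^2 + 2.39*w + 4.96)^2 = (6.8448*w^2 - 47.9872*w + 8.7952)/(0.62*w^3 - 6.52*w^2 + 2.39*w + 4.96)^2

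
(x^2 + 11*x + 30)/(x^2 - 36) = (x + 5)/(x - 6)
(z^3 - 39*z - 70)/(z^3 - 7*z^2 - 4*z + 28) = (z + 5)/(z - 2)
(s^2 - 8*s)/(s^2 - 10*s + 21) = s*(s - 8)/(s^2 - 10*s + 21)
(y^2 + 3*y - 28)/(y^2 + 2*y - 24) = (y + 7)/(y + 6)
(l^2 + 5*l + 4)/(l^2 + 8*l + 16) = (l + 1)/(l + 4)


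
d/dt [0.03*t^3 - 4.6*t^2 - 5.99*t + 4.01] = 0.09*t^2 - 9.2*t - 5.99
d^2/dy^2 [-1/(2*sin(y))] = (sin(y)^2 - 2)/(2*sin(y)^3)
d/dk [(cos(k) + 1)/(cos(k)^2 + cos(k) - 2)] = (cos(k)^2 + 2*cos(k) + 3)*sin(k)/(cos(k)^2 + cos(k) - 2)^2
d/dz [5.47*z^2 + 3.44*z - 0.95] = 10.94*z + 3.44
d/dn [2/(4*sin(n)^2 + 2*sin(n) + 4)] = -(4*sin(n) + 1)*cos(n)/(sin(n) - cos(2*n) + 3)^2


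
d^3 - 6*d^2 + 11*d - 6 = (d - 3)*(d - 2)*(d - 1)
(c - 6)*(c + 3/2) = c^2 - 9*c/2 - 9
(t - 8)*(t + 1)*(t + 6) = t^3 - t^2 - 50*t - 48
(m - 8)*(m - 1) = m^2 - 9*m + 8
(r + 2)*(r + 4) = r^2 + 6*r + 8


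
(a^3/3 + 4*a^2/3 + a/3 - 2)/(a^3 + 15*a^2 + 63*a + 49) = (a^3 + 4*a^2 + a - 6)/(3*(a^3 + 15*a^2 + 63*a + 49))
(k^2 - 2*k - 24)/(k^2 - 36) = (k + 4)/(k + 6)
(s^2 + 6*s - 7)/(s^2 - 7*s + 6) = (s + 7)/(s - 6)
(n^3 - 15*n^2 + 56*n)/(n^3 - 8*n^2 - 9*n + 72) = n*(n - 7)/(n^2 - 9)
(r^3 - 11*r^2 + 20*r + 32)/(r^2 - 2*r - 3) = (r^2 - 12*r + 32)/(r - 3)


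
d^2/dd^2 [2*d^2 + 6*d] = 4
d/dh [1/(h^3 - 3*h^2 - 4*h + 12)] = (-3*h^2 + 6*h + 4)/(h^3 - 3*h^2 - 4*h + 12)^2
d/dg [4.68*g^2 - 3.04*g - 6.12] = 9.36*g - 3.04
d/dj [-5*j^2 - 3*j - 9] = -10*j - 3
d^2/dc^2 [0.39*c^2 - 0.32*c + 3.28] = 0.780000000000000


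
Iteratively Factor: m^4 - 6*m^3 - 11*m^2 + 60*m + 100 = (m - 5)*(m^3 - m^2 - 16*m - 20) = (m - 5)^2*(m^2 + 4*m + 4) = (m - 5)^2*(m + 2)*(m + 2)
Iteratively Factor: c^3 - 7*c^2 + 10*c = (c - 2)*(c^2 - 5*c) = c*(c - 2)*(c - 5)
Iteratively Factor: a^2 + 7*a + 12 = (a + 4)*(a + 3)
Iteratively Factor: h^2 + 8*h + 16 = (h + 4)*(h + 4)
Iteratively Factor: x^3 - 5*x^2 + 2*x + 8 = (x - 2)*(x^2 - 3*x - 4) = (x - 2)*(x + 1)*(x - 4)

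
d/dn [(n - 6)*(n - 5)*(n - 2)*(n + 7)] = 4*n^3 - 18*n^2 - 78*n + 304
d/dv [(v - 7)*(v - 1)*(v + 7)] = 3*v^2 - 2*v - 49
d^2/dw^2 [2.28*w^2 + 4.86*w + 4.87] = 4.56000000000000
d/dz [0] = 0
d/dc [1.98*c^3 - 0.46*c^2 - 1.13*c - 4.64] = 5.94*c^2 - 0.92*c - 1.13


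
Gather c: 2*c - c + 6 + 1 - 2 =c + 5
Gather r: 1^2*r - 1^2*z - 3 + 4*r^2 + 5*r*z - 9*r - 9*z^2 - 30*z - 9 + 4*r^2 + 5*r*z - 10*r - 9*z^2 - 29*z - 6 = 8*r^2 + r*(10*z - 18) - 18*z^2 - 60*z - 18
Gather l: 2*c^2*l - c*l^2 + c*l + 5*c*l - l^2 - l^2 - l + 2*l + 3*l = l^2*(-c - 2) + l*(2*c^2 + 6*c + 4)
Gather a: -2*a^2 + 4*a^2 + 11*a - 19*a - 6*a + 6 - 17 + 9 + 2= 2*a^2 - 14*a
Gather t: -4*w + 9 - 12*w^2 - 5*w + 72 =-12*w^2 - 9*w + 81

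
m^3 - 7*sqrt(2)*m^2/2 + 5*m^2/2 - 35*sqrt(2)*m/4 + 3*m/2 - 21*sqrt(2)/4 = (m + 1)*(m + 3/2)*(m - 7*sqrt(2)/2)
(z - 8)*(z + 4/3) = z^2 - 20*z/3 - 32/3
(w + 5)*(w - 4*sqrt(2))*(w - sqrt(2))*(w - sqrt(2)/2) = w^4 - 11*sqrt(2)*w^3/2 + 5*w^3 - 55*sqrt(2)*w^2/2 + 13*w^2 - 4*sqrt(2)*w + 65*w - 20*sqrt(2)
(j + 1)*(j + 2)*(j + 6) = j^3 + 9*j^2 + 20*j + 12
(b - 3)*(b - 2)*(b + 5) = b^3 - 19*b + 30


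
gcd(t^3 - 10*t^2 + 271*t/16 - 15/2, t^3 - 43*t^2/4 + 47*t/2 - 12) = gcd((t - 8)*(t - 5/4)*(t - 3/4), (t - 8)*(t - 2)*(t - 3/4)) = t^2 - 35*t/4 + 6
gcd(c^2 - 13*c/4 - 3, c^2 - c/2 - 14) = c - 4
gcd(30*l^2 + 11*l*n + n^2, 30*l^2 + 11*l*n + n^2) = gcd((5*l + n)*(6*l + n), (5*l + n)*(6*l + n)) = 30*l^2 + 11*l*n + n^2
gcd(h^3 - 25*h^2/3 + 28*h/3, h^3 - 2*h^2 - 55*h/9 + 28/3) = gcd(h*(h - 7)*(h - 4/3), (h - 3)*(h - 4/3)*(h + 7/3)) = h - 4/3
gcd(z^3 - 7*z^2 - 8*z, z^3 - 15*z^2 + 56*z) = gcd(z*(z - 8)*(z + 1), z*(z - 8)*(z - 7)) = z^2 - 8*z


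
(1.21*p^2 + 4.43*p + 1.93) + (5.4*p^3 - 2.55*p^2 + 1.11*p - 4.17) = 5.4*p^3 - 1.34*p^2 + 5.54*p - 2.24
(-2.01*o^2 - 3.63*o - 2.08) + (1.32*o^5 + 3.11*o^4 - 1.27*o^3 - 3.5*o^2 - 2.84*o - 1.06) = 1.32*o^5 + 3.11*o^4 - 1.27*o^3 - 5.51*o^2 - 6.47*o - 3.14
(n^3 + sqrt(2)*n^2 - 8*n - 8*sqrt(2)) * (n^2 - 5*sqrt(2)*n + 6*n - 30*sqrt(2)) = n^5 - 4*sqrt(2)*n^4 + 6*n^4 - 24*sqrt(2)*n^3 - 18*n^3 - 108*n^2 + 32*sqrt(2)*n^2 + 80*n + 192*sqrt(2)*n + 480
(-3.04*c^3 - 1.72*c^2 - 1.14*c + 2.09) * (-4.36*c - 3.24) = 13.2544*c^4 + 17.3488*c^3 + 10.5432*c^2 - 5.4188*c - 6.7716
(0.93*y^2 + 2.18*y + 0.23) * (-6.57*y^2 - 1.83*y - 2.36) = -6.1101*y^4 - 16.0245*y^3 - 7.6953*y^2 - 5.5657*y - 0.5428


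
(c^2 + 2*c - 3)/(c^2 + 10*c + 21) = (c - 1)/(c + 7)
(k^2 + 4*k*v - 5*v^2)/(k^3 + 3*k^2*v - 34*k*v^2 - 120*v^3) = (-k + v)/(-k^2 + 2*k*v + 24*v^2)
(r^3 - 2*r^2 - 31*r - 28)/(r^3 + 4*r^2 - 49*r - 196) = (r + 1)/(r + 7)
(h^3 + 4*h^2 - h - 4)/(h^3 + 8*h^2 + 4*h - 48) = (h^2 - 1)/(h^2 + 4*h - 12)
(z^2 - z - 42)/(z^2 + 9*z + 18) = (z - 7)/(z + 3)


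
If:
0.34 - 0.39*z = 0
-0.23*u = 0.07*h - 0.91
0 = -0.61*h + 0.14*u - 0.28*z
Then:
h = 0.47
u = 3.81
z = 0.87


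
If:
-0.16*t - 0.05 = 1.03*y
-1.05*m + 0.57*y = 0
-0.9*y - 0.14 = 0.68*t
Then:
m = -0.01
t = -0.18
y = -0.02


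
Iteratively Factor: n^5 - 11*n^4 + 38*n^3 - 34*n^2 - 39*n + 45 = (n - 1)*(n^4 - 10*n^3 + 28*n^2 - 6*n - 45) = (n - 3)*(n - 1)*(n^3 - 7*n^2 + 7*n + 15) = (n - 3)*(n - 1)*(n + 1)*(n^2 - 8*n + 15) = (n - 5)*(n - 3)*(n - 1)*(n + 1)*(n - 3)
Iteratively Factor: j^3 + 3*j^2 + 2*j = (j + 2)*(j^2 + j) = (j + 1)*(j + 2)*(j)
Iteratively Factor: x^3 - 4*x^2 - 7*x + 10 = (x - 1)*(x^2 - 3*x - 10) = (x - 5)*(x - 1)*(x + 2)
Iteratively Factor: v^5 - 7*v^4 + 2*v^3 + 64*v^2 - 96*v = (v - 4)*(v^4 - 3*v^3 - 10*v^2 + 24*v) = v*(v - 4)*(v^3 - 3*v^2 - 10*v + 24) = v*(v - 4)*(v + 3)*(v^2 - 6*v + 8) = v*(v - 4)*(v - 2)*(v + 3)*(v - 4)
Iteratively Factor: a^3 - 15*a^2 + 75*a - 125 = (a - 5)*(a^2 - 10*a + 25) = (a - 5)^2*(a - 5)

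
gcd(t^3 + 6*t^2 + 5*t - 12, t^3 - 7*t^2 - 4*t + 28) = 1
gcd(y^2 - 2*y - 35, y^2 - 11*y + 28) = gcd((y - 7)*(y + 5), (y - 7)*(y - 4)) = y - 7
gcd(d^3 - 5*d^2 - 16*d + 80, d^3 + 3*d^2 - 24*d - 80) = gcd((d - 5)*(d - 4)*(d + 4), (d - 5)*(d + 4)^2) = d^2 - d - 20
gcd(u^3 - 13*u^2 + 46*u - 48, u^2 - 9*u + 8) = u - 8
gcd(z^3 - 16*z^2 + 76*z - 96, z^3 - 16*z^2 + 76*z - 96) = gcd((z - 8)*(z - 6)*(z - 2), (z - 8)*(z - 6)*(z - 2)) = z^3 - 16*z^2 + 76*z - 96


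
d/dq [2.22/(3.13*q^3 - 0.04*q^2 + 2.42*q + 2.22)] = (-20.8458*q^2 + 0.1776*q - 5.3724)/(3.13*q^3 - 0.04*q^2 + 2.42*q + 2.22)^2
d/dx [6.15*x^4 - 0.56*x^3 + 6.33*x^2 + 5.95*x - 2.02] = 24.6*x^3 - 1.68*x^2 + 12.66*x + 5.95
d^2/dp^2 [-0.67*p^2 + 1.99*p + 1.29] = -1.34000000000000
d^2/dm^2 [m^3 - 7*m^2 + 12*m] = 6*m - 14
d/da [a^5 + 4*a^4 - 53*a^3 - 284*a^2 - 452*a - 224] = 5*a^4 + 16*a^3 - 159*a^2 - 568*a - 452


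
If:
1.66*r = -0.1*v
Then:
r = -0.0602409638554217*v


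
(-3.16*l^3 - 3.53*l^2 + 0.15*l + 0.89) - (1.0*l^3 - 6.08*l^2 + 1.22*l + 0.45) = -4.16*l^3 + 2.55*l^2 - 1.07*l + 0.44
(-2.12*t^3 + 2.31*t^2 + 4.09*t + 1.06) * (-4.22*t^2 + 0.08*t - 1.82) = 8.9464*t^5 - 9.9178*t^4 - 13.2166*t^3 - 8.3502*t^2 - 7.359*t - 1.9292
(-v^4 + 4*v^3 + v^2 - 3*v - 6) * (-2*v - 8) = 2*v^5 - 34*v^3 - 2*v^2 + 36*v + 48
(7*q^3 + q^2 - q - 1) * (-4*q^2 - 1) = -28*q^5 - 4*q^4 - 3*q^3 + 3*q^2 + q + 1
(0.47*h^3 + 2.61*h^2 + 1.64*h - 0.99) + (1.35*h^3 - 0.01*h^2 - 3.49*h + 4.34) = 1.82*h^3 + 2.6*h^2 - 1.85*h + 3.35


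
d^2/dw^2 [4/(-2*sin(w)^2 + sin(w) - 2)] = 4*(16*sin(w)^4 - 6*sin(w)^3 - 39*sin(w)^2 + 14*sin(w) + 6)/(-sin(w) - cos(2*w) + 3)^3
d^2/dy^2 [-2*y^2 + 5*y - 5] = -4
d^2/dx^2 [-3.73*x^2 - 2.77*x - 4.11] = -7.46000000000000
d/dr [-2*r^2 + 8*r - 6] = 8 - 4*r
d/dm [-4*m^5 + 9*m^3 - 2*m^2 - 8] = m*(-20*m^3 + 27*m - 4)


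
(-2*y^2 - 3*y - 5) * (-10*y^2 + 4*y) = 20*y^4 + 22*y^3 + 38*y^2 - 20*y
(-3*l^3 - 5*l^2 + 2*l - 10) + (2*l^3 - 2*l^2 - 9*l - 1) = -l^3 - 7*l^2 - 7*l - 11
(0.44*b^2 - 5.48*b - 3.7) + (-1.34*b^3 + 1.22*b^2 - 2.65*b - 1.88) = -1.34*b^3 + 1.66*b^2 - 8.13*b - 5.58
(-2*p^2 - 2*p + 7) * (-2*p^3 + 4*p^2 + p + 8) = 4*p^5 - 4*p^4 - 24*p^3 + 10*p^2 - 9*p + 56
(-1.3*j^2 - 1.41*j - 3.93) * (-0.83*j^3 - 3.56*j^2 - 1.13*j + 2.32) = 1.079*j^5 + 5.7983*j^4 + 9.7505*j^3 + 12.5681*j^2 + 1.1697*j - 9.1176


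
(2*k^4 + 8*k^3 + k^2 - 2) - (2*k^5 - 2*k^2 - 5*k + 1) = -2*k^5 + 2*k^4 + 8*k^3 + 3*k^2 + 5*k - 3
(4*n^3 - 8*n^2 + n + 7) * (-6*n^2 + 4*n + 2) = -24*n^5 + 64*n^4 - 30*n^3 - 54*n^2 + 30*n + 14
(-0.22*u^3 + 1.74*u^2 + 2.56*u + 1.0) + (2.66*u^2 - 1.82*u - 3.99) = -0.22*u^3 + 4.4*u^2 + 0.74*u - 2.99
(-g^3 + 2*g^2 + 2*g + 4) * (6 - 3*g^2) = 3*g^5 - 6*g^4 - 12*g^3 + 12*g + 24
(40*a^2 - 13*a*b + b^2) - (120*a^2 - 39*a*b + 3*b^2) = -80*a^2 + 26*a*b - 2*b^2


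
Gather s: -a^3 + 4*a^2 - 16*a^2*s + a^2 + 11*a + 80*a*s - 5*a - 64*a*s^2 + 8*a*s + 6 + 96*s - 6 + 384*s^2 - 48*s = -a^3 + 5*a^2 + 6*a + s^2*(384 - 64*a) + s*(-16*a^2 + 88*a + 48)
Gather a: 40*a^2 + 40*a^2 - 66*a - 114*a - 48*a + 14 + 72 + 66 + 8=80*a^2 - 228*a + 160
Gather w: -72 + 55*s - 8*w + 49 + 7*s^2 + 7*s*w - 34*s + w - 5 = 7*s^2 + 21*s + w*(7*s - 7) - 28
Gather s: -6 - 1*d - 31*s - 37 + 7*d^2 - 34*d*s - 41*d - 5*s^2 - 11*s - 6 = 7*d^2 - 42*d - 5*s^2 + s*(-34*d - 42) - 49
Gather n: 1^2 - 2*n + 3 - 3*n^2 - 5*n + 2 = -3*n^2 - 7*n + 6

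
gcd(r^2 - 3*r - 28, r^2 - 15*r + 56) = r - 7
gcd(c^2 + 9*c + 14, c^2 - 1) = 1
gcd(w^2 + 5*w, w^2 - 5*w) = w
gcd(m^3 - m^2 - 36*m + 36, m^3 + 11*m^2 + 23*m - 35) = m - 1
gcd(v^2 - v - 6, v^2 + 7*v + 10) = v + 2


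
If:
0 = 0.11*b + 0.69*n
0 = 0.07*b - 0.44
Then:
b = 6.29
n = -1.00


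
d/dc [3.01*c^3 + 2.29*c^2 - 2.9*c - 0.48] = 9.03*c^2 + 4.58*c - 2.9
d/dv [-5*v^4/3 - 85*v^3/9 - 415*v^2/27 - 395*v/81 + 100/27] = -20*v^3/3 - 85*v^2/3 - 830*v/27 - 395/81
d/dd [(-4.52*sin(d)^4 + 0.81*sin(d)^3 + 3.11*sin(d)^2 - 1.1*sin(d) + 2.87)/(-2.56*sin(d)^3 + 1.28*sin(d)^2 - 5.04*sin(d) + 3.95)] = (11.5712*sin(d)^6 - 11.5712*sin(d)^5 + 77.3408*sin(d)^4 - 85.2128*sin(d)^3 + 17.3737*sin(d)^2 + 17.2218*sin(d) + 10.1198)*cos(d)/(6.5536*sin(d)^6 - 6.5536*sin(d)^5 + 27.4432*sin(d)^4 - 33.1264*sin(d)^3 + 35.5136*sin(d)^2 - 39.816*sin(d) + 15.6025)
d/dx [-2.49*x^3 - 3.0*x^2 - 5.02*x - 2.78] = -7.47*x^2 - 6.0*x - 5.02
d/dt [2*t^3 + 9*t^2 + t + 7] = 6*t^2 + 18*t + 1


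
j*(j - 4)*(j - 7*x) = j^3 - 7*j^2*x - 4*j^2 + 28*j*x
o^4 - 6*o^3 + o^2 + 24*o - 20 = (o - 5)*(o - 2)*(o - 1)*(o + 2)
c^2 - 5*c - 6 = (c - 6)*(c + 1)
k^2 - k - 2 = (k - 2)*(k + 1)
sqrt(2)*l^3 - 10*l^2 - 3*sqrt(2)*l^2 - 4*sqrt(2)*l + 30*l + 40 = (l - 4)*(l - 5*sqrt(2))*(sqrt(2)*l + sqrt(2))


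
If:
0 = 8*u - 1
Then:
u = 1/8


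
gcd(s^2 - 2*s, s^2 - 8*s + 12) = s - 2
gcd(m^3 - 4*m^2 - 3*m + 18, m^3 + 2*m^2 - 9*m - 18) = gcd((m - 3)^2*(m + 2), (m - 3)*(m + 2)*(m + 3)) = m^2 - m - 6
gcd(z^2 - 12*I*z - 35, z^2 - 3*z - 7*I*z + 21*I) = z - 7*I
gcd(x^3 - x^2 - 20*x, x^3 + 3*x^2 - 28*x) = x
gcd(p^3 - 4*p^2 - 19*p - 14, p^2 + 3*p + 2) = p^2 + 3*p + 2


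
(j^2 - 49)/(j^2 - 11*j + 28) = (j + 7)/(j - 4)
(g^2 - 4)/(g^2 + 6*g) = (g^2 - 4)/(g*(g + 6))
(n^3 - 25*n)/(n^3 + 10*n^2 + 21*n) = (n^2 - 25)/(n^2 + 10*n + 21)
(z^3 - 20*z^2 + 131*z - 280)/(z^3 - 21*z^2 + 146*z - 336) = (z - 5)/(z - 6)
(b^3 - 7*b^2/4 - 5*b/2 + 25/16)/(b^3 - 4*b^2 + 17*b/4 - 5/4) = (b + 5/4)/(b - 1)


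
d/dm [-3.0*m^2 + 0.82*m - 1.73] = 0.82 - 6.0*m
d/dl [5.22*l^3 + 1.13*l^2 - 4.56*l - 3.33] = 15.66*l^2 + 2.26*l - 4.56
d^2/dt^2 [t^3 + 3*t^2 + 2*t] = 6*t + 6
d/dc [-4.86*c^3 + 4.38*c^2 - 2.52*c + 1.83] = -14.58*c^2 + 8.76*c - 2.52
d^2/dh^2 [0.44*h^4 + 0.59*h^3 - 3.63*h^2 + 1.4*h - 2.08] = 5.28*h^2 + 3.54*h - 7.26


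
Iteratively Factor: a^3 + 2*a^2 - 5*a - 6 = (a - 2)*(a^2 + 4*a + 3) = (a - 2)*(a + 3)*(a + 1)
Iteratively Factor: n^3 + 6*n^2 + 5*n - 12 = (n + 3)*(n^2 + 3*n - 4) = (n - 1)*(n + 3)*(n + 4)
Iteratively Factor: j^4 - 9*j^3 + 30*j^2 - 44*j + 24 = (j - 2)*(j^3 - 7*j^2 + 16*j - 12) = (j - 2)^2*(j^2 - 5*j + 6) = (j - 3)*(j - 2)^2*(j - 2)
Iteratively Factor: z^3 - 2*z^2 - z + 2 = (z - 1)*(z^2 - z - 2) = (z - 2)*(z - 1)*(z + 1)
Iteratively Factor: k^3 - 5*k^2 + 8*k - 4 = (k - 1)*(k^2 - 4*k + 4) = (k - 2)*(k - 1)*(k - 2)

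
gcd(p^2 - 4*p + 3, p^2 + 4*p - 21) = p - 3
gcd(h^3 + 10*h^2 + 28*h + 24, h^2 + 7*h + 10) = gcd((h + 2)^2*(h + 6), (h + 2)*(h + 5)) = h + 2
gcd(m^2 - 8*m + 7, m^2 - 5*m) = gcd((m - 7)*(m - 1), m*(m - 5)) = 1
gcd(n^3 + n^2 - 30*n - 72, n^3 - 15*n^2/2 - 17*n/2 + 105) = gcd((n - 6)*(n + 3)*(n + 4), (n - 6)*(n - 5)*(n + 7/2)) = n - 6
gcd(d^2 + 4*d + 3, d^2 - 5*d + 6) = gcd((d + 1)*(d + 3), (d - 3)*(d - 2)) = 1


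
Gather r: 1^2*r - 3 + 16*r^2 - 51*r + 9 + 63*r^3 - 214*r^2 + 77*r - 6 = 63*r^3 - 198*r^2 + 27*r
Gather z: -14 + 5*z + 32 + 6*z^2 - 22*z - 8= 6*z^2 - 17*z + 10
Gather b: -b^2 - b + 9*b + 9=-b^2 + 8*b + 9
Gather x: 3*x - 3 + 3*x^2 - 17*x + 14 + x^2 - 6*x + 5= 4*x^2 - 20*x + 16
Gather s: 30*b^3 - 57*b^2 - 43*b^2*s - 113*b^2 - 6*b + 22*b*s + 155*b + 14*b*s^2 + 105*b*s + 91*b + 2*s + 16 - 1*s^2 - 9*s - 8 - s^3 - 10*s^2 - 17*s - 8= 30*b^3 - 170*b^2 + 240*b - s^3 + s^2*(14*b - 11) + s*(-43*b^2 + 127*b - 24)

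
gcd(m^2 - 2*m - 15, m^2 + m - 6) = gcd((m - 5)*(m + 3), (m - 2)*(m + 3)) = m + 3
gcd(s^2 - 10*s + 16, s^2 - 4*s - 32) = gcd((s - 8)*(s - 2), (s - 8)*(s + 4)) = s - 8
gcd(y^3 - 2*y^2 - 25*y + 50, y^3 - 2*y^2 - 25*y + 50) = y^3 - 2*y^2 - 25*y + 50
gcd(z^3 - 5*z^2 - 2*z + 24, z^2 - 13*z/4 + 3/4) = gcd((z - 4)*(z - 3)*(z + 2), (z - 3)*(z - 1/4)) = z - 3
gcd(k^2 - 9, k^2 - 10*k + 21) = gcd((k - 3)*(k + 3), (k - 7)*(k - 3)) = k - 3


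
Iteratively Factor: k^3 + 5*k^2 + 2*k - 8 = (k + 2)*(k^2 + 3*k - 4) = (k - 1)*(k + 2)*(k + 4)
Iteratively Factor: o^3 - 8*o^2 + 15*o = (o - 3)*(o^2 - 5*o) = o*(o - 3)*(o - 5)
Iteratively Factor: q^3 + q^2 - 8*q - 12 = (q + 2)*(q^2 - q - 6) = (q - 3)*(q + 2)*(q + 2)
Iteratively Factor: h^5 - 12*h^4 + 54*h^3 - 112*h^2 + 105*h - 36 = (h - 1)*(h^4 - 11*h^3 + 43*h^2 - 69*h + 36) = (h - 1)^2*(h^3 - 10*h^2 + 33*h - 36) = (h - 3)*(h - 1)^2*(h^2 - 7*h + 12) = (h - 3)^2*(h - 1)^2*(h - 4)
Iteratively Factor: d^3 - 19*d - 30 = (d + 2)*(d^2 - 2*d - 15) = (d - 5)*(d + 2)*(d + 3)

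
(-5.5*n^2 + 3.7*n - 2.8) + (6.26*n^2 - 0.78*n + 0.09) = 0.76*n^2 + 2.92*n - 2.71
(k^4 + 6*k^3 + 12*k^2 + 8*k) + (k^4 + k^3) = 2*k^4 + 7*k^3 + 12*k^2 + 8*k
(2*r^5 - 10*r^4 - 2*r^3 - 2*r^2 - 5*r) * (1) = 2*r^5 - 10*r^4 - 2*r^3 - 2*r^2 - 5*r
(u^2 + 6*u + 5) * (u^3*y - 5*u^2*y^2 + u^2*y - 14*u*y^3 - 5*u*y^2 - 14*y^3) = u^5*y - 5*u^4*y^2 + 7*u^4*y - 14*u^3*y^3 - 35*u^3*y^2 + 11*u^3*y - 98*u^2*y^3 - 55*u^2*y^2 + 5*u^2*y - 154*u*y^3 - 25*u*y^2 - 70*y^3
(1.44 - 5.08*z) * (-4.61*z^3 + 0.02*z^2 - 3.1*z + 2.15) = 23.4188*z^4 - 6.74*z^3 + 15.7768*z^2 - 15.386*z + 3.096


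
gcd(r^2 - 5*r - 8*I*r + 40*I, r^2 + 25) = 1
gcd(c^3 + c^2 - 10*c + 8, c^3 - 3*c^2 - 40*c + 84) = c - 2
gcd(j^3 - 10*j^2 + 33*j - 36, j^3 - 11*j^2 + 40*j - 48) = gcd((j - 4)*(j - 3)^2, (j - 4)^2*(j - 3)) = j^2 - 7*j + 12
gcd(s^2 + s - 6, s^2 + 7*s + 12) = s + 3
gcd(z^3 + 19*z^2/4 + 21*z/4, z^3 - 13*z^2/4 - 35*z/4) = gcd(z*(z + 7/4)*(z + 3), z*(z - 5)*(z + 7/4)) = z^2 + 7*z/4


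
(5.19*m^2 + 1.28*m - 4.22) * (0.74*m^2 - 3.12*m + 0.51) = 3.8406*m^4 - 15.2456*m^3 - 4.4695*m^2 + 13.8192*m - 2.1522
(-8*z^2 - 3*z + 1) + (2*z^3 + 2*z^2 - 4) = 2*z^3 - 6*z^2 - 3*z - 3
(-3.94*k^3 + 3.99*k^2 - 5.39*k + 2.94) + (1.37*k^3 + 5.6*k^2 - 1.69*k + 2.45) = -2.57*k^3 + 9.59*k^2 - 7.08*k + 5.39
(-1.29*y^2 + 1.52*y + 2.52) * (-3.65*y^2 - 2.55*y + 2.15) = 4.7085*y^4 - 2.2585*y^3 - 15.8475*y^2 - 3.158*y + 5.418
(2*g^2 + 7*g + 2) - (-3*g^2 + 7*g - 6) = 5*g^2 + 8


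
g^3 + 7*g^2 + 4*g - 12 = (g - 1)*(g + 2)*(g + 6)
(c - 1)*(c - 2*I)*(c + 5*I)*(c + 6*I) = c^4 - c^3 + 9*I*c^3 - 8*c^2 - 9*I*c^2 + 8*c + 60*I*c - 60*I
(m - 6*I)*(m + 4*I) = m^2 - 2*I*m + 24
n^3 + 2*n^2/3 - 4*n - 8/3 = (n - 2)*(n + 2/3)*(n + 2)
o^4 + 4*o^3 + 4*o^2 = o^2*(o + 2)^2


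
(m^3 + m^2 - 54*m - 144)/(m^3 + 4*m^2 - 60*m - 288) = (m + 3)/(m + 6)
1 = 1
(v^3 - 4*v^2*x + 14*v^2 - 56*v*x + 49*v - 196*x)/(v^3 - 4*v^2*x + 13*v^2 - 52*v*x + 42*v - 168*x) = (v + 7)/(v + 6)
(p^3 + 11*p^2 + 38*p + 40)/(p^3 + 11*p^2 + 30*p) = (p^2 + 6*p + 8)/(p*(p + 6))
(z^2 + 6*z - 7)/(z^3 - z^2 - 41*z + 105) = (z - 1)/(z^2 - 8*z + 15)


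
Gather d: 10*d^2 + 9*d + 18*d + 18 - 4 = 10*d^2 + 27*d + 14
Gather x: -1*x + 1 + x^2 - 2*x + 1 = x^2 - 3*x + 2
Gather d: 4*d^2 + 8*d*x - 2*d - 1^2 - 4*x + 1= 4*d^2 + d*(8*x - 2) - 4*x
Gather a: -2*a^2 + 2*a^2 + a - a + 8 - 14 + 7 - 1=0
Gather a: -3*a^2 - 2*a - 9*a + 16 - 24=-3*a^2 - 11*a - 8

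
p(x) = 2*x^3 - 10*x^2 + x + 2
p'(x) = 6*x^2 - 20*x + 1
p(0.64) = -0.93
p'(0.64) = -9.34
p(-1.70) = -38.43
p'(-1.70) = 52.34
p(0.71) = -1.62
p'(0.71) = -10.18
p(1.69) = -15.22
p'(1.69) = -15.66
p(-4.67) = -424.45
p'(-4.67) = 225.25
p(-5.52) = -644.62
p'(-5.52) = 294.22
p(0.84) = -3.03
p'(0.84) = -11.57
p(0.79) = -2.46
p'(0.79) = -11.06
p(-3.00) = -145.00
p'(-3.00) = 115.00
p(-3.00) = -145.00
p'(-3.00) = 115.00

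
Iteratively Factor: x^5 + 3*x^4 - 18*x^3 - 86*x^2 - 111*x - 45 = (x + 1)*(x^4 + 2*x^3 - 20*x^2 - 66*x - 45) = (x - 5)*(x + 1)*(x^3 + 7*x^2 + 15*x + 9) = (x - 5)*(x + 1)*(x + 3)*(x^2 + 4*x + 3) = (x - 5)*(x + 1)^2*(x + 3)*(x + 3)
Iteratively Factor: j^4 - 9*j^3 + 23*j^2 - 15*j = (j - 3)*(j^3 - 6*j^2 + 5*j) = (j - 5)*(j - 3)*(j^2 - j) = (j - 5)*(j - 3)*(j - 1)*(j)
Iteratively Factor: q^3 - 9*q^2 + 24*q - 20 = (q - 2)*(q^2 - 7*q + 10) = (q - 2)^2*(q - 5)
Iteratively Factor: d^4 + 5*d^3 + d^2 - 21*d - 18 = (d + 3)*(d^3 + 2*d^2 - 5*d - 6) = (d - 2)*(d + 3)*(d^2 + 4*d + 3) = (d - 2)*(d + 1)*(d + 3)*(d + 3)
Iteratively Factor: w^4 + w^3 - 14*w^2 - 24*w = (w + 3)*(w^3 - 2*w^2 - 8*w) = (w - 4)*(w + 3)*(w^2 + 2*w) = w*(w - 4)*(w + 3)*(w + 2)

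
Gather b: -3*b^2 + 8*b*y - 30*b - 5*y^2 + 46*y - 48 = -3*b^2 + b*(8*y - 30) - 5*y^2 + 46*y - 48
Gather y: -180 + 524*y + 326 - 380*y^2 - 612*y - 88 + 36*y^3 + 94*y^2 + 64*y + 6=36*y^3 - 286*y^2 - 24*y + 64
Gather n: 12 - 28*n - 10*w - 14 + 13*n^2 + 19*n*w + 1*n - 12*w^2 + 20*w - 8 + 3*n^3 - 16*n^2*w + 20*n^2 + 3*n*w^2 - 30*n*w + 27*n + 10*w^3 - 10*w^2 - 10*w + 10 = 3*n^3 + n^2*(33 - 16*w) + n*(3*w^2 - 11*w) + 10*w^3 - 22*w^2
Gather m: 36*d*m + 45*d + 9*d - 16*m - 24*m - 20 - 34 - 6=54*d + m*(36*d - 40) - 60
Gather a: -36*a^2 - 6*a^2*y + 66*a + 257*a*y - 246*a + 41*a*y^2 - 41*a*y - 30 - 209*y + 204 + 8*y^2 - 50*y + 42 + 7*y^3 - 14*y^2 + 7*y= a^2*(-6*y - 36) + a*(41*y^2 + 216*y - 180) + 7*y^3 - 6*y^2 - 252*y + 216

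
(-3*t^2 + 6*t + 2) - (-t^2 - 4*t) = -2*t^2 + 10*t + 2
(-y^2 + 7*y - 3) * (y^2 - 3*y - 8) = -y^4 + 10*y^3 - 16*y^2 - 47*y + 24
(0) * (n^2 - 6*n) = 0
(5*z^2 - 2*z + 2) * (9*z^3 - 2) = 45*z^5 - 18*z^4 + 18*z^3 - 10*z^2 + 4*z - 4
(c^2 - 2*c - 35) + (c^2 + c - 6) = 2*c^2 - c - 41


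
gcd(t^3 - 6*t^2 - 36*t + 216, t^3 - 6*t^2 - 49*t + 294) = t - 6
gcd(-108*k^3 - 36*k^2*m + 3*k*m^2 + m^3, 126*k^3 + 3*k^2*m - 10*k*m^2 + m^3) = 18*k^2 + 3*k*m - m^2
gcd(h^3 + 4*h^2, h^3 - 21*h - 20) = h + 4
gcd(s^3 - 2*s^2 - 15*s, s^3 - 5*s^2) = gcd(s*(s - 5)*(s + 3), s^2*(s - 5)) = s^2 - 5*s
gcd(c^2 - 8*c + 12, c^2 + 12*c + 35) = 1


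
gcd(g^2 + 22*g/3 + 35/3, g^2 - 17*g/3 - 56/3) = g + 7/3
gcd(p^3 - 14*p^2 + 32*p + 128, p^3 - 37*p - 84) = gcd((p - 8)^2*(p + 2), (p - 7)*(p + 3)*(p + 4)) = 1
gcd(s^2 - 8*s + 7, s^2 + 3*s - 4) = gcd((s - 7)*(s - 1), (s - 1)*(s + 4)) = s - 1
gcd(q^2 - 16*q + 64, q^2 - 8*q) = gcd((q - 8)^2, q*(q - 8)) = q - 8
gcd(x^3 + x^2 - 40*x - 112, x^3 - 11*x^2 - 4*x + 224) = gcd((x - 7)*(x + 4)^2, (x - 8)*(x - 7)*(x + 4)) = x^2 - 3*x - 28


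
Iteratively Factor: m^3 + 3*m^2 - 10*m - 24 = (m - 3)*(m^2 + 6*m + 8) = (m - 3)*(m + 2)*(m + 4)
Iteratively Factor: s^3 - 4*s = (s + 2)*(s^2 - 2*s) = (s - 2)*(s + 2)*(s)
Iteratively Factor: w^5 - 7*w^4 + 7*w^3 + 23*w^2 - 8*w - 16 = (w - 4)*(w^4 - 3*w^3 - 5*w^2 + 3*w + 4) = (w - 4)*(w + 1)*(w^3 - 4*w^2 - w + 4) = (w - 4)*(w - 1)*(w + 1)*(w^2 - 3*w - 4) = (w - 4)^2*(w - 1)*(w + 1)*(w + 1)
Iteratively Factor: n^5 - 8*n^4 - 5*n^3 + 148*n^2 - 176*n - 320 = (n + 4)*(n^4 - 12*n^3 + 43*n^2 - 24*n - 80) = (n - 4)*(n + 4)*(n^3 - 8*n^2 + 11*n + 20) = (n - 4)^2*(n + 4)*(n^2 - 4*n - 5) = (n - 4)^2*(n + 1)*(n + 4)*(n - 5)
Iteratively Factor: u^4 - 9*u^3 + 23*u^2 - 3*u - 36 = (u + 1)*(u^3 - 10*u^2 + 33*u - 36) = (u - 3)*(u + 1)*(u^2 - 7*u + 12) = (u - 4)*(u - 3)*(u + 1)*(u - 3)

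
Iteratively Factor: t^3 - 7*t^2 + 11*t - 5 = (t - 5)*(t^2 - 2*t + 1) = (t - 5)*(t - 1)*(t - 1)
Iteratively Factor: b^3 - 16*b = (b)*(b^2 - 16) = b*(b + 4)*(b - 4)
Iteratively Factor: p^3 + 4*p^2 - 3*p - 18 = (p + 3)*(p^2 + p - 6) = (p + 3)^2*(p - 2)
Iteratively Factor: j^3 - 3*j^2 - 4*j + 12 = (j + 2)*(j^2 - 5*j + 6) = (j - 2)*(j + 2)*(j - 3)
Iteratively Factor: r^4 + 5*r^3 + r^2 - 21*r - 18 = (r + 1)*(r^3 + 4*r^2 - 3*r - 18) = (r + 1)*(r + 3)*(r^2 + r - 6) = (r + 1)*(r + 3)^2*(r - 2)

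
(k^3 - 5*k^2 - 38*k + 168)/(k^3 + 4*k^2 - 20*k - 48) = (k - 7)/(k + 2)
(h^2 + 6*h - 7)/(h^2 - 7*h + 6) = (h + 7)/(h - 6)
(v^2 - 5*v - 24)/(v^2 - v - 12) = (v - 8)/(v - 4)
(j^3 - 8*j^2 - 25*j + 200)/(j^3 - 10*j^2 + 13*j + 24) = (j^2 - 25)/(j^2 - 2*j - 3)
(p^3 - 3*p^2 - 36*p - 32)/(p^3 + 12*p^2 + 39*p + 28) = (p - 8)/(p + 7)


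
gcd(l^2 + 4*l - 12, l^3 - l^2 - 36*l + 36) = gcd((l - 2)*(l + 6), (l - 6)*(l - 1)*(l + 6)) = l + 6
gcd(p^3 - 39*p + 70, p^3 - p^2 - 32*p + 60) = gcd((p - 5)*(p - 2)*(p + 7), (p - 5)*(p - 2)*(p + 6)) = p^2 - 7*p + 10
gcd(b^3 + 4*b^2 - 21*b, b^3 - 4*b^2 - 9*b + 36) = b - 3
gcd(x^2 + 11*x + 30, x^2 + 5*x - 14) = 1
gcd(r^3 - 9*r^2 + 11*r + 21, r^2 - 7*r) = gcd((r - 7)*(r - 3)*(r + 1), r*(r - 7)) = r - 7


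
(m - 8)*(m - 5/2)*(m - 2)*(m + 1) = m^4 - 23*m^3/2 + 57*m^2/2 + m - 40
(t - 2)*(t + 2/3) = t^2 - 4*t/3 - 4/3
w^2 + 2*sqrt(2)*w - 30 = (w - 3*sqrt(2))*(w + 5*sqrt(2))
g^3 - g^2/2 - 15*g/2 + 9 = (g - 2)*(g - 3/2)*(g + 3)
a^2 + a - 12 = (a - 3)*(a + 4)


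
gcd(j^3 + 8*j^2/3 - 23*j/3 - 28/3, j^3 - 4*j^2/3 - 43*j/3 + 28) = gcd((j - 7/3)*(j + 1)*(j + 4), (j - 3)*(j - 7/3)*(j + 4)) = j^2 + 5*j/3 - 28/3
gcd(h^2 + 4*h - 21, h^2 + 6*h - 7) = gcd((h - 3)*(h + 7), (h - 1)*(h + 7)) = h + 7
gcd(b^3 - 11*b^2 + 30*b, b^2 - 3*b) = b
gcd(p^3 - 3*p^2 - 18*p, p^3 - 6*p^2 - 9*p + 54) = p^2 - 3*p - 18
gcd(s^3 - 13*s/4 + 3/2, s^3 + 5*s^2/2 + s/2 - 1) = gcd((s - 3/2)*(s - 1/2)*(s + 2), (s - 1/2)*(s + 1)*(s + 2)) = s^2 + 3*s/2 - 1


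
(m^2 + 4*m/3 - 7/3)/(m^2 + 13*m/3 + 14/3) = (m - 1)/(m + 2)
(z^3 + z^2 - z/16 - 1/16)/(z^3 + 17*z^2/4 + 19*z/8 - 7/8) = (4*z + 1)/(2*(2*z + 7))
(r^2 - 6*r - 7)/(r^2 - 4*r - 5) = (r - 7)/(r - 5)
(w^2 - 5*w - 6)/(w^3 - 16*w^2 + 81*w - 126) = (w + 1)/(w^2 - 10*w + 21)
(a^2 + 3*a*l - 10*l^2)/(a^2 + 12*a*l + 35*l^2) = (a - 2*l)/(a + 7*l)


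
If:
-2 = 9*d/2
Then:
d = -4/9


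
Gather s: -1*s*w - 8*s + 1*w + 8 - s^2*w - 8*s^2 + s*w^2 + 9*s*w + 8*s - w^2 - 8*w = s^2*(-w - 8) + s*(w^2 + 8*w) - w^2 - 7*w + 8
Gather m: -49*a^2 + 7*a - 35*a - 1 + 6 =-49*a^2 - 28*a + 5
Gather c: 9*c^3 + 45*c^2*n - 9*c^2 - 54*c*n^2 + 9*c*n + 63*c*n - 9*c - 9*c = 9*c^3 + c^2*(45*n - 9) + c*(-54*n^2 + 72*n - 18)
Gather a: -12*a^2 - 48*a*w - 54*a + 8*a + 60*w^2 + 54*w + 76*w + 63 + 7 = -12*a^2 + a*(-48*w - 46) + 60*w^2 + 130*w + 70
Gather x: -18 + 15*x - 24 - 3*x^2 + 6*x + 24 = -3*x^2 + 21*x - 18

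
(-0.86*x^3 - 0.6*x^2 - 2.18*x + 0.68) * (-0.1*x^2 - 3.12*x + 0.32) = 0.086*x^5 + 2.7432*x^4 + 1.8148*x^3 + 6.5416*x^2 - 2.8192*x + 0.2176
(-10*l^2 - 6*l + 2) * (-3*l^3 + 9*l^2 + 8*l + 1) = 30*l^5 - 72*l^4 - 140*l^3 - 40*l^2 + 10*l + 2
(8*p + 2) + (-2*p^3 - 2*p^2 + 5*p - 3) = -2*p^3 - 2*p^2 + 13*p - 1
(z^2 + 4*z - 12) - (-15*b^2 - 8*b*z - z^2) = 15*b^2 + 8*b*z + 2*z^2 + 4*z - 12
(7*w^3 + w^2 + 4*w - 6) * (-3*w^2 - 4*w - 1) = -21*w^5 - 31*w^4 - 23*w^3 + w^2 + 20*w + 6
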